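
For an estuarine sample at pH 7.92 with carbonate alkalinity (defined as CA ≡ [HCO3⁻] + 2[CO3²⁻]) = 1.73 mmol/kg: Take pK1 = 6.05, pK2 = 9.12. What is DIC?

CA = [HCO3⁻] + 2[CO3²⁻] = (α₁ + 2α₂)·DIC
At pH 7.92: [H⁺]/K1 = 10^-1.87 = 0.013490, K2/[H⁺] = 10^-1.20 = 0.063096
α₁ = 1/(1 + 0.013490 + 0.063096) = 1/1.0766 = 0.9289; α₂ = α₁·K2/[H⁺] = 0.05861
α₁ + 2α₂ = 1.0461
DIC = CA / (α₁ + 2α₂) = 1.73 / 1.0461 = 1.65 mmol/kg

DIC = 1.65 mmol/kg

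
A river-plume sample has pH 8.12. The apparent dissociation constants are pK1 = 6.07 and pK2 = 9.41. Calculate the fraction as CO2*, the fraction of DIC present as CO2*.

α₀ = 0.00841

α₀ = 1 / (1 + K1/[H⁺] + K1K2/[H⁺]²) = 1 / (1 + 10^+2.05 + 10^+0.76)
   = 1 / (1 + 112.20 + 5.7544) = 1/118.96 = 0.008406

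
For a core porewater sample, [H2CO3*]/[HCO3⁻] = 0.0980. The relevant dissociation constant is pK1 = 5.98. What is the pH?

From K1 = [H⁺][HCO3⁻]/[H2CO3*]:  pH = pK1 − log₁₀([H2CO3*]/[HCO3⁻])
log₁₀(0.0980) = -1.009
pH = 5.98 − (-1.009) = 6.99

pH = 6.99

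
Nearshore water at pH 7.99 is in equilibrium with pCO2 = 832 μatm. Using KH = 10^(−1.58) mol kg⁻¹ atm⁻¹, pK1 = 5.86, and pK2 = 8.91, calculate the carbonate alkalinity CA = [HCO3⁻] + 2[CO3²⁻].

CA = 3.66 mmol/kg

[CO2*] = KH · pCO2 = 10^(−1.58) × 832×10^-6 = 2.188×10^-5 mol/kg
α₀ = 1/(1 + K1/[H⁺] + K1K2/[H⁺]²) = 1/(1 + 10^+2.13 + 10^+1.21) = 0.006574
DIC = [CO2*]/α₀ = 2.188×10^-5 / 0.006574 = 3.329 mmol/kg
CA = (α₁ + 2α₂)·DIC = (0.8868 + 2×0.1066) × 3.329 = 3.66 mmol/kg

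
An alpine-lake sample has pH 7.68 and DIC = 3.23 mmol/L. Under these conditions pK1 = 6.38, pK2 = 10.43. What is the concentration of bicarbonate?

[HCO3⁻] = 3.07 mmol/L

α₁ = 1 / (1 + [H⁺]/K1 + K2/[H⁺]) = 1 / (1 + 10^-1.30 + 10^-2.75)
   = 1 / (1 + 0.050119 + 0.0017783) = 1/1.0519 = 0.9507
[HCO3⁻] = α₁ × DIC = 0.9507 × 3.23 = 3.07 mmol/L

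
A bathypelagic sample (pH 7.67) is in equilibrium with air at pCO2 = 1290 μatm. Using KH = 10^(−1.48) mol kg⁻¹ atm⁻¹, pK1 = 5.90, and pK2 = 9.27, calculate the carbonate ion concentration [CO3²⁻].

[CO3²⁻] = 0.0632 mmol/kg

[CO2*] = KH · pCO2 = 10^(−1.48) × 1290×10^-6 = 4.272×10^-5 mol/kg
α₀ = 1/(1 + K1/[H⁺] + K1K2/[H⁺]²) = 1/(1 + 10^+1.77 + 10^+0.17) = 0.01630
DIC = [CO2*]/α₀ = 4.272×10^-5 / 0.01630 = 2.621 mmol/kg
[CO3²⁻] = α₂·DIC; α₂ = 0.02410, so [CO3²⁻] = 0.02410 × 2.621 = 0.0632 mmol/kg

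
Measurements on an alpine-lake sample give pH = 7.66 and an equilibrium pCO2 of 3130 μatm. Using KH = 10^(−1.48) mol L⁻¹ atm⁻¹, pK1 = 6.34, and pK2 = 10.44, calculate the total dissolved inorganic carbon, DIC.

DIC = 2.27 mmol/L

[CO2*] = KH · pCO2 = 10^(−1.48) × 3130×10^-6 = 1.036×10^-4 mol/L
α₀ = 1/(1 + K1/[H⁺] + K1K2/[H⁺]²) = 1/(1 + 10^+1.32 + 10^-1.46) = 0.04560
DIC = [CO2*]/α₀ = 1.036×10^-4 / 0.04560 = 2.27 mmol/L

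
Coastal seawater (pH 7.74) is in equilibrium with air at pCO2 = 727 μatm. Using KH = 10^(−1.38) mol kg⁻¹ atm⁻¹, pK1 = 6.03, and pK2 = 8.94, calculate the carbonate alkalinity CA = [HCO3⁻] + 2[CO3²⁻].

[CO2*] = KH · pCO2 = 10^(−1.38) × 727×10^-6 = 3.031×10^-5 mol/kg
α₀ = 1/(1 + K1/[H⁺] + K1K2/[H⁺]²) = 1/(1 + 10^+1.71 + 10^+0.51) = 0.01801
DIC = [CO2*]/α₀ = 3.031×10^-5 / 0.01801 = 1.683 mmol/kg
CA = (α₁ + 2α₂)·DIC = (0.9237 + 2×0.05828) × 1.683 = 1.75 mmol/kg

CA = 1.75 mmol/kg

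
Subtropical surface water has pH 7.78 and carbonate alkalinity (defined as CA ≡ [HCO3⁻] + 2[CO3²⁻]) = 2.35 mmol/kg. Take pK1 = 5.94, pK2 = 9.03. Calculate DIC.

CA = [HCO3⁻] + 2[CO3²⁻] = (α₁ + 2α₂)·DIC
At pH 7.78: [H⁺]/K1 = 10^-1.84 = 0.014454, K2/[H⁺] = 10^-1.25 = 0.056234
α₁ = 1/(1 + 0.014454 + 0.056234) = 1/1.0707 = 0.9340; α₂ = α₁·K2/[H⁺] = 0.05252
α₁ + 2α₂ = 1.0390
DIC = CA / (α₁ + 2α₂) = 2.35 / 1.0390 = 2.26 mmol/kg

DIC = 2.26 mmol/kg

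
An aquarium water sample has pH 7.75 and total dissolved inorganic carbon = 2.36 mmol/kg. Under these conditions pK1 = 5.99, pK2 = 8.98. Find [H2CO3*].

[CO2*] = 0.0381 mmol/kg

α₀ = 1 / (1 + K1/[H⁺] + K1K2/[H⁺]²) = 1 / (1 + 10^+1.76 + 10^+0.53)
   = 1 / (1 + 57.544 + 3.3884) = 1/61.932 = 0.01615
[CO2*] = α₀ × DIC = 0.01615 × 2.36 = 0.0381 mmol/kg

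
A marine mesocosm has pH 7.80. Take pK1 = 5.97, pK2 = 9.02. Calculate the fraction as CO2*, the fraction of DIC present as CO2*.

α₀ = 0.0138

α₀ = 1 / (1 + K1/[H⁺] + K1K2/[H⁺]²) = 1 / (1 + 10^+1.83 + 10^+0.61)
   = 1 / (1 + 67.608 + 4.0738) = 1/72.682 = 0.01376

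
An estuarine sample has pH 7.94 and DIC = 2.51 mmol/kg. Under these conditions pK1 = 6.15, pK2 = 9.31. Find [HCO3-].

α₁ = 1 / (1 + [H⁺]/K1 + K2/[H⁺]) = 1 / (1 + 10^-1.79 + 10^-1.37)
   = 1 / (1 + 0.016218 + 0.042658) = 1/1.0589 = 0.9444
[HCO3⁻] = α₁ × DIC = 0.9444 × 2.51 = 2.37 mmol/kg

[HCO3⁻] = 2.37 mmol/kg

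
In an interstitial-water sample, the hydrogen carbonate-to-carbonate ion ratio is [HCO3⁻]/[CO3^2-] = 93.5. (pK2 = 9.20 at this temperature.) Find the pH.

pH = 7.23

From K2 = [H⁺][CO3^2-]/[HCO3⁻]:  pH = pK2 − log₁₀([HCO3⁻]/[CO3^2-])
log₁₀(93.5) = +1.971
pH = 9.20 − (+1.971) = 7.23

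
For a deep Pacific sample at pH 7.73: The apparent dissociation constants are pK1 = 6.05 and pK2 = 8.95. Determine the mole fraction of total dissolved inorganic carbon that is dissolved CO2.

α₀ = 1 / (1 + K1/[H⁺] + K1K2/[H⁺]²) = 1 / (1 + 10^+1.68 + 10^+0.46)
   = 1 / (1 + 47.863 + 2.8840) = 1/51.747 = 0.01932

α₀ = 0.0193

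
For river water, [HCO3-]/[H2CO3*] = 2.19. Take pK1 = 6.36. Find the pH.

pH = 6.70

From K1 = [H⁺][HCO3-]/[H2CO3*]:  pH = pK1 + log₁₀([HCO3-]/[H2CO3*])
log₁₀(2.19) = +0.340
pH = 6.36 + (+0.340) = 6.70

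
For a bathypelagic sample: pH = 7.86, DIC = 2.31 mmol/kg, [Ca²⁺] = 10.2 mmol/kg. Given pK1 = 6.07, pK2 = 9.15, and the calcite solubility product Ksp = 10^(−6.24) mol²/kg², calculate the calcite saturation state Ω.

α₂ = 1 / (1 + [H⁺]/K2 + [H⁺]²/(K1K2)) = 1 / (1 + 10^+1.29 + 10^-0.50)
   = 1 / (1 + 19.498 + 0.31623) = 1/20.815 = 0.04804
[CO3²⁻] = α₂ × DIC = 0.04804 × 2.31 = 0.1110 mmol/kg
Ksp = 10^(−6.24) = 5.754×10^-7
Ω = [Ca²⁺][CO3²⁻]/Ksp = (10.2×10^-3)(1.110×10^-4) / 5.754×10^-7 = 1.97

Ω = 1.97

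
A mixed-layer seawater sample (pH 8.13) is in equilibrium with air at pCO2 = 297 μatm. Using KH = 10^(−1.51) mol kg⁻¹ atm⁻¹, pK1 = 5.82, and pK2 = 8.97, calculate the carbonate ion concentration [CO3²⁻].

[CO3²⁻] = 0.271 mmol/kg

[CO2*] = KH · pCO2 = 10^(−1.51) × 297×10^-6 = 9.178×10^-6 mol/kg
α₀ = 1/(1 + K1/[H⁺] + K1K2/[H⁺]²) = 1/(1 + 10^+2.31 + 10^+1.47) = 0.004261
DIC = [CO2*]/α₀ = 9.178×10^-6 / 0.004261 = 2.154 mmol/kg
[CO3²⁻] = α₂·DIC; α₂ = 0.1258, so [CO3²⁻] = 0.1258 × 2.154 = 0.271 mmol/kg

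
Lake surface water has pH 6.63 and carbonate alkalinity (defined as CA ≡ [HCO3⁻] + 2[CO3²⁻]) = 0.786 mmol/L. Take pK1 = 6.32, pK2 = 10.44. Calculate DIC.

CA = [HCO3⁻] + 2[CO3²⁻] = (α₁ + 2α₂)·DIC
At pH 6.63: [H⁺]/K1 = 10^-0.31 = 0.48978, K2/[H⁺] = 10^-3.81 = 0.00015488
α₁ = 1/(1 + 0.48978 + 0.00015488) = 1/1.4899 = 0.6712; α₂ = α₁·K2/[H⁺] = 0.0001040
α₁ + 2α₂ = 0.6714
DIC = CA / (α₁ + 2α₂) = 0.786 / 0.6714 = 1.17 mmol/L

DIC = 1.17 mmol/L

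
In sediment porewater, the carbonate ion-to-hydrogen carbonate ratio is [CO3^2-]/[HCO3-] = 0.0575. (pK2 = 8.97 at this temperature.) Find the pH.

From K2 = [H⁺][CO3^2-]/[HCO3-]:  pH = pK2 + log₁₀([CO3^2-]/[HCO3-])
log₁₀(0.0575) = -1.240
pH = 8.97 + (-1.240) = 7.73

pH = 7.73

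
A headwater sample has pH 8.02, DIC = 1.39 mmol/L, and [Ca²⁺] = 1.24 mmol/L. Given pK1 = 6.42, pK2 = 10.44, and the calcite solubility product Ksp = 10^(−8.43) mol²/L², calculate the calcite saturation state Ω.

α₂ = 1 / (1 + [H⁺]/K2 + [H⁺]²/(K1K2)) = 1 / (1 + 10^+2.42 + 10^+0.82)
   = 1 / (1 + 263.03 + 6.6069) = 1/270.63 = 0.003695
[CO3²⁻] = α₂ × DIC = 0.003695 × 1.39 = 0.005136 mmol/L = 5.136 μmol/L
Ksp = 10^(−8.43) = 3.715×10^-9
Ω = [Ca²⁺][CO3²⁻]/Ksp = (1.24×10^-3)(5.136×10^-6) / 3.715×10^-9 = 1.71

Ω = 1.71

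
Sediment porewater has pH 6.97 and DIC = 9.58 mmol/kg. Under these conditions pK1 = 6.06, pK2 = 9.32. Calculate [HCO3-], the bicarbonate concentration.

[HCO3⁻] = 8.50 mmol/kg

α₁ = 1 / (1 + [H⁺]/K1 + K2/[H⁺]) = 1 / (1 + 10^-0.91 + 10^-2.35)
   = 1 / (1 + 0.12303 + 0.0044668) = 1/1.1275 = 0.8869
[HCO3⁻] = α₁ × DIC = 0.8869 × 9.58 = 8.50 mmol/kg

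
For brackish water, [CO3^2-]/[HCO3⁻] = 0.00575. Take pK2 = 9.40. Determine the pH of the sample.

From K2 = [H⁺][CO3^2-]/[HCO3⁻]:  pH = pK2 + log₁₀([CO3^2-]/[HCO3⁻])
log₁₀(0.00575) = -2.240
pH = 9.40 + (-2.240) = 7.16

pH = 7.16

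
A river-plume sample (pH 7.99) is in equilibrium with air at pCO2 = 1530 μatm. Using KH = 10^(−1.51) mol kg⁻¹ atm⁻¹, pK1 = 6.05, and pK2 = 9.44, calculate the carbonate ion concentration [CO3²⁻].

[CO2*] = KH · pCO2 = 10^(−1.51) × 1530×10^-6 = 4.728×10^-5 mol/kg
α₀ = 1/(1 + K1/[H⁺] + K1K2/[H⁺]²) = 1/(1 + 10^+1.94 + 10^+0.49) = 0.01097
DIC = [CO2*]/α₀ = 4.728×10^-5 / 0.01097 = 4.311 mmol/kg
[CO3²⁻] = α₂·DIC; α₂ = 0.03389, so [CO3²⁻] = 0.03389 × 4.311 = 0.146 mmol/kg

[CO3²⁻] = 0.146 mmol/kg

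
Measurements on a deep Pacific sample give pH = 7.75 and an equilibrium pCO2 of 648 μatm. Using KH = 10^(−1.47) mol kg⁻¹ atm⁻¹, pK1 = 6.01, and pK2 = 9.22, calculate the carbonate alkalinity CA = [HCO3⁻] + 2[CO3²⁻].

CA = 1.29 mmol/kg

[CO2*] = KH · pCO2 = 10^(−1.47) × 648×10^-6 = 2.196×10^-5 mol/kg
α₀ = 1/(1 + K1/[H⁺] + K1K2/[H⁺]²) = 1/(1 + 10^+1.74 + 10^+0.27) = 0.01730
DIC = [CO2*]/α₀ = 2.196×10^-5 / 0.01730 = 1.269 mmol/kg
CA = (α₁ + 2α₂)·DIC = (0.9505 + 2×0.03221) × 1.269 = 1.29 mmol/kg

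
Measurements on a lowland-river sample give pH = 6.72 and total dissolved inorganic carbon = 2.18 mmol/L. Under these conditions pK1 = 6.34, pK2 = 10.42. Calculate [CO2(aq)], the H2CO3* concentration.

α₀ = 1 / (1 + K1/[H⁺] + K1K2/[H⁺]²) = 1 / (1 + 10^+0.38 + 10^-3.32)
   = 1 / (1 + 2.3988 + 0.00047863) = 1/3.3993 = 0.2942
[CO2*] = α₀ × DIC = 0.2942 × 2.18 = 0.641 mmol/L

[CO2*] = 0.641 mmol/L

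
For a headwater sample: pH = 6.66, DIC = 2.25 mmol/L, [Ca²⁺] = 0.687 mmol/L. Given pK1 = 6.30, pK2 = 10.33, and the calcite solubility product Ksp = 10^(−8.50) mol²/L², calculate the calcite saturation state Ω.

α₂ = 1 / (1 + [H⁺]/K2 + [H⁺]²/(K1K2)) = 1 / (1 + 10^+3.67 + 10^+3.31)
   = 1 / (1 + 4677.4 + 2041.7) = 1/6720.1 = 0.0001488
[CO3²⁻] = α₂ × DIC = 0.0001488 × 2.25 = 0.0003348 mmol/L = 0.3348 μmol/L
Ksp = 10^(−8.50) = 3.162×10^-9
Ω = [Ca²⁺][CO3²⁻]/Ksp = (0.687×10^-3)(3.348×10^-7) / 3.162×10^-9 = 0.0727

Ω = 0.0727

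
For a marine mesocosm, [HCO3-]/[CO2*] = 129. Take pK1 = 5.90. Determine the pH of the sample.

From K1 = [H⁺][HCO3-]/[CO2*]:  pH = pK1 + log₁₀([HCO3-]/[CO2*])
log₁₀(129) = +2.111
pH = 5.90 + (+2.111) = 8.01

pH = 8.01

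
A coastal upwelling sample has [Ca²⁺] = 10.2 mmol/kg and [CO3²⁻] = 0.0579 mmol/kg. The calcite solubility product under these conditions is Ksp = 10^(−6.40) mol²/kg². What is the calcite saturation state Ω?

Ω = 1.48

Ksp = 10^(−6.40) = 3.981×10^-7
Ω = [Ca²⁺][CO3²⁻]/Ksp = (10.2×10^-3)(0.0579×10^-3) / 3.981×10^-7 = 1.48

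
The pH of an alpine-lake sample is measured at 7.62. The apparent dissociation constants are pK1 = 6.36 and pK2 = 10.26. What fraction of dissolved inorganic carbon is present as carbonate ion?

α₂ = 1 / (1 + [H⁺]/K2 + [H⁺]²/(K1K2)) = 1 / (1 + 10^+2.64 + 10^+1.38)
   = 1 / (1 + 436.52 + 23.988) = 1/461.50 = 0.002167

α₂ = 0.00217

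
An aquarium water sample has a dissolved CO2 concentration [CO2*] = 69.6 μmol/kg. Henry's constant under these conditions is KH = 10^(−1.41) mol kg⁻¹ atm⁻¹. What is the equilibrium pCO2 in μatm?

pCO2 = 1790 μatm

KH = 10^(−1.41) = 3.890×10^-2 mol kg⁻¹ atm⁻¹
pCO2 = [CO2*]/KH = 69.6×10^-6 / 3.890×10^-2 = 1.79×10^-3 atm = 1790 μatm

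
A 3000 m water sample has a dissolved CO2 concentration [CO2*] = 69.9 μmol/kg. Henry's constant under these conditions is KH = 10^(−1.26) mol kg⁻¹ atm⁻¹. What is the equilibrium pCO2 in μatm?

pCO2 = 1270 μatm

KH = 10^(−1.26) = 5.495×10^-2 mol kg⁻¹ atm⁻¹
pCO2 = [CO2*]/KH = 69.9×10^-6 / 5.495×10^-2 = 1.27×10^-3 atm = 1270 μatm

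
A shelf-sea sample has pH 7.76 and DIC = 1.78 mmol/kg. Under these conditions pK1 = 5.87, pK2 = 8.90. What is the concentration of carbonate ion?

α₂ = 1 / (1 + [H⁺]/K2 + [H⁺]²/(K1K2)) = 1 / (1 + 10^+1.14 + 10^-0.75)
   = 1 / (1 + 13.804 + 0.17783) = 1/14.982 = 0.06675
[CO3²⁻] = α₂ × DIC = 0.06675 × 1.78 = 0.119 mmol/kg

[CO3²⁻] = 0.119 mmol/kg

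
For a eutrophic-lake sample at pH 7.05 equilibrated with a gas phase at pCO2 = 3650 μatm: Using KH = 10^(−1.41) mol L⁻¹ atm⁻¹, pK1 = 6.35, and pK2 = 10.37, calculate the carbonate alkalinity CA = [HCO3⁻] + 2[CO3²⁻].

[CO2*] = KH · pCO2 = 10^(−1.41) × 3650×10^-6 = 1.420×10^-4 mol/L
α₀ = 1/(1 + K1/[H⁺] + K1K2/[H⁺]²) = 1/(1 + 10^+0.70 + 10^-2.62) = 0.1663
DIC = [CO2*]/α₀ = 1.420×10^-4 / 0.1663 = 0.8540 mmol/L
CA = (α₁ + 2α₂)·DIC = (0.8333 + 2×0.0003989) × 0.8540 = 0.712 mmol/L

CA = 0.712 mmol/L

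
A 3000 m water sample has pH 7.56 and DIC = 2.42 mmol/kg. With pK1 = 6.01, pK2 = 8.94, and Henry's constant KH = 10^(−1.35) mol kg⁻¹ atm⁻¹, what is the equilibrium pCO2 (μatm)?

pCO2 = 1430 μatm

α₀ = 1 / (1 + K1/[H⁺] + K1K2/[H⁺]²) = 1 / (1 + 10^+1.55 + 10^+0.17)
   = 1 / (1 + 35.481 + 1.4791) = 1/37.960 = 0.02634
[CO2*] = α₀ × DIC = 0.02634 × 2.42 = 0.06375 mmol/kg
pCO2 = [CO2*]/KH = 6.375×10^-5 / 4.467×10^-2 = 1430 μatm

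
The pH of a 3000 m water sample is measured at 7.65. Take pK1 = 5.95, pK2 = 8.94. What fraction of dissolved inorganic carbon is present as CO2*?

α₀ = 0.0186

α₀ = 1 / (1 + K1/[H⁺] + K1K2/[H⁺]²) = 1 / (1 + 10^+1.70 + 10^+0.41)
   = 1 / (1 + 50.119 + 2.5704) = 1/53.689 = 0.01863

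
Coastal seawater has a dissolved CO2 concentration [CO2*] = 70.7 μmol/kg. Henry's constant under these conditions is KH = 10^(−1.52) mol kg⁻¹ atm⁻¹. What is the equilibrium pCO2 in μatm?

KH = 10^(−1.52) = 3.020×10^-2 mol kg⁻¹ atm⁻¹
pCO2 = [CO2*]/KH = 70.7×10^-6 / 3.020×10^-2 = 2.34×10^-3 atm = 2340 μatm

pCO2 = 2340 μatm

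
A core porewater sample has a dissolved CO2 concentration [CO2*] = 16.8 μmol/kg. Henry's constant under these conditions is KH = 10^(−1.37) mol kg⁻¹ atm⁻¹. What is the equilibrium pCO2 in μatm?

pCO2 = 394 μatm

KH = 10^(−1.37) = 4.266×10^-2 mol kg⁻¹ atm⁻¹
pCO2 = [CO2*]/KH = 16.8×10^-6 / 4.266×10^-2 = 3.94×10^-4 atm = 394 μatm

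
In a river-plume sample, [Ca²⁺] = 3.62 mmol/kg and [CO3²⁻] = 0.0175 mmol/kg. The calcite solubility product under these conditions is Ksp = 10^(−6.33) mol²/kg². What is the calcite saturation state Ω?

Ω = 0.135

Ksp = 10^(−6.33) = 4.677×10^-7
Ω = [Ca²⁺][CO3²⁻]/Ksp = (3.62×10^-3)(0.0175×10^-3) / 4.677×10^-7 = 0.135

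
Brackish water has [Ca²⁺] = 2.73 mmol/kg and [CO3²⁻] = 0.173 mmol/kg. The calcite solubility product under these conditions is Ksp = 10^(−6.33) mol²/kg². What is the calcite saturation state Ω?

Ω = 1.01

Ksp = 10^(−6.33) = 4.677×10^-7
Ω = [Ca²⁺][CO3²⁻]/Ksp = (2.73×10^-3)(0.173×10^-3) / 4.677×10^-7 = 1.01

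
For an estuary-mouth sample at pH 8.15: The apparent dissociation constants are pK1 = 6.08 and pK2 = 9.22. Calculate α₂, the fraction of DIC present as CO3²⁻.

α₂ = 0.0778

α₂ = 1 / (1 + [H⁺]/K2 + [H⁺]²/(K1K2)) = 1 / (1 + 10^+1.07 + 10^-1.00)
   = 1 / (1 + 11.749 + 0.10000) = 1/12.849 = 0.07783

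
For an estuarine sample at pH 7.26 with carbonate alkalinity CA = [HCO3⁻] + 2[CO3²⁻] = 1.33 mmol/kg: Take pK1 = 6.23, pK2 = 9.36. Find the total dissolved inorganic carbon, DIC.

CA = [HCO3⁻] + 2[CO3²⁻] = (α₁ + 2α₂)·DIC
At pH 7.26: [H⁺]/K1 = 10^-1.03 = 0.093325, K2/[H⁺] = 10^-2.10 = 0.0079433
α₁ = 1/(1 + 0.093325 + 0.0079433) = 1/1.1013 = 0.9080; α₂ = α₁·K2/[H⁺] = 0.007213
α₁ + 2α₂ = 0.9225
DIC = CA / (α₁ + 2α₂) = 1.33 / 0.9225 = 1.44 mmol/kg

DIC = 1.44 mmol/kg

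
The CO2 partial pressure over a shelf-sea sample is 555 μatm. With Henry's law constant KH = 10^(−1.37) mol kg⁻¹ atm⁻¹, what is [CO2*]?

KH = 10^(−1.37) = 4.266×10^-2 mol kg⁻¹ atm⁻¹
[CO2*] = KH · pCO2 = 4.266×10^-2 × 555×10^-6 atm = 2.37×10^-5 mol/kg

[CO2*] = 23.7 μmol/kg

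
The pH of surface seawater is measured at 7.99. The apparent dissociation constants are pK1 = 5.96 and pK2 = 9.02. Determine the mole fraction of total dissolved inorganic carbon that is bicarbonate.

α₁ = 1 / (1 + [H⁺]/K1 + K2/[H⁺]) = 1 / (1 + 10^-2.03 + 10^-1.03)
   = 1 / (1 + 0.0093325 + 0.093325) = 1/1.1027 = 0.9069

α₁ = 0.907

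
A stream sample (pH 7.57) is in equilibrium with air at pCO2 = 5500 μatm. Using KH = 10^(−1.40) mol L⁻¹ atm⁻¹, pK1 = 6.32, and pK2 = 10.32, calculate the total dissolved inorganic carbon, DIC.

[CO2*] = KH · pCO2 = 10^(−1.40) × 5500×10^-6 = 2.190×10^-4 mol/L
α₀ = 1/(1 + K1/[H⁺] + K1K2/[H⁺]²) = 1/(1 + 10^+1.25 + 10^-1.50) = 0.05315
DIC = [CO2*]/α₀ = 2.190×10^-4 / 0.05315 = 4.12 mmol/L

DIC = 4.12 mmol/L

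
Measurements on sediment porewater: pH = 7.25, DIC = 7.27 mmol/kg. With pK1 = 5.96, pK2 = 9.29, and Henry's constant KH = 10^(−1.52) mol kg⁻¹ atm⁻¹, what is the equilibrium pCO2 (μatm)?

pCO2 = 1.16×10^4 μatm

α₀ = 1 / (1 + K1/[H⁺] + K1K2/[H⁺]²) = 1 / (1 + 10^+1.29 + 10^-0.75)
   = 1 / (1 + 19.498 + 0.17783) = 1/20.676 = 0.04836
[CO2*] = α₀ × DIC = 0.04836 × 7.27 = 0.3516 mmol/kg
pCO2 = [CO2*]/KH = 3.516×10^-4 / 3.020×10^-2 = 1.16×10^4 μatm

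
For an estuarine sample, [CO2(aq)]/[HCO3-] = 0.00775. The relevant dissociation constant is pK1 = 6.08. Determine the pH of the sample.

pH = 8.19

From K1 = [H⁺][HCO3-]/[CO2(aq)]:  pH = pK1 − log₁₀([CO2(aq)]/[HCO3-])
log₁₀(0.00775) = -2.111
pH = 6.08 − (-2.111) = 8.19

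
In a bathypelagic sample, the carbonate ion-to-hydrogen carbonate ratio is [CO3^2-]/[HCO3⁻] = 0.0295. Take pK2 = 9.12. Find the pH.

pH = 7.59

From K2 = [H⁺][CO3^2-]/[HCO3⁻]:  pH = pK2 + log₁₀([CO3^2-]/[HCO3⁻])
log₁₀(0.0295) = -1.530
pH = 9.12 + (-1.530) = 7.59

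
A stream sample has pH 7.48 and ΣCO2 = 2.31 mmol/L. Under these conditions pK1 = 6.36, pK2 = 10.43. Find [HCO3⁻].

[HCO3⁻] = 2.14 mmol/L

α₁ = 1 / (1 + [H⁺]/K1 + K2/[H⁺]) = 1 / (1 + 10^-1.12 + 10^-2.95)
   = 1 / (1 + 0.075858 + 0.0011220) = 1/1.0770 = 0.9285
[HCO3⁻] = α₁ × DIC = 0.9285 × 2.31 = 2.14 mmol/L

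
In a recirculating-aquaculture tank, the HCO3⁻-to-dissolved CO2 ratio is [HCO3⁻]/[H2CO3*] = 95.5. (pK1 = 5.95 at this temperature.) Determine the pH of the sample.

From K1 = [H⁺][HCO3⁻]/[H2CO3*]:  pH = pK1 + log₁₀([HCO3⁻]/[H2CO3*])
log₁₀(95.5) = +1.980
pH = 5.95 + (+1.980) = 7.93

pH = 7.93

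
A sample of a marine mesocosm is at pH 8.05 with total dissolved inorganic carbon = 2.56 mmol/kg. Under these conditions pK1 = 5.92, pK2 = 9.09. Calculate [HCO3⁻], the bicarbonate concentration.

α₁ = 1 / (1 + [H⁺]/K1 + K2/[H⁺]) = 1 / (1 + 10^-2.13 + 10^-1.04)
   = 1 / (1 + 0.0074131 + 0.091201) = 1/1.0986 = 0.9102
[HCO3⁻] = α₁ × DIC = 0.9102 × 2.56 = 2.33 mmol/kg

[HCO3⁻] = 2.33 mmol/kg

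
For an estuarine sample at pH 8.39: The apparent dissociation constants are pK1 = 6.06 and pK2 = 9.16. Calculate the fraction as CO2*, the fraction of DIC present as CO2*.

α₀ = 0.00398

α₀ = 1 / (1 + K1/[H⁺] + K1K2/[H⁺]²) = 1 / (1 + 10^+2.33 + 10^+1.56)
   = 1 / (1 + 213.80 + 36.308) = 1/251.10 = 0.003982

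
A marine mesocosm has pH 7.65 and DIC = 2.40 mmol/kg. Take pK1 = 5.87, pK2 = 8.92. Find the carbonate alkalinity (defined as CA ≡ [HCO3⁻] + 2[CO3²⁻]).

CA = [HCO3⁻] + 2[CO3²⁻] = (α₁ + 2α₂)·DIC
At pH 7.65: [H⁺]/K1 = 10^-1.78 = 0.016596, K2/[H⁺] = 10^-1.27 = 0.053703
α₁ = 1/(1 + 0.016596 + 0.053703) = 1/1.0703 = 0.9343; α₂ = α₁·K2/[H⁺] = 0.05018
α₁ + 2α₂ = 1.0347
CA = 1.0347 × 2.40 = 2.48 mmol/kg

CA = 2.48 mmol/kg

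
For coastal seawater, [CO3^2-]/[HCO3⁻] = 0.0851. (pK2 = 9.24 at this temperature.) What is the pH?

pH = 8.17

From K2 = [H⁺][CO3^2-]/[HCO3⁻]:  pH = pK2 + log₁₀([CO3^2-]/[HCO3⁻])
log₁₀(0.0851) = -1.070
pH = 9.24 + (-1.070) = 8.17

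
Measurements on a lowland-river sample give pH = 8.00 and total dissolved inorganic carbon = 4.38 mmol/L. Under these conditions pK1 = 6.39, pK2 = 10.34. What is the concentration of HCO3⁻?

α₁ = 1 / (1 + [H⁺]/K1 + K2/[H⁺]) = 1 / (1 + 10^-1.61 + 10^-2.34)
   = 1 / (1 + 0.024547 + 0.0045709) = 1/1.0291 = 0.9717
[HCO3⁻] = α₁ × DIC = 0.9717 × 4.38 = 4.26 mmol/L

[HCO3⁻] = 4.26 mmol/L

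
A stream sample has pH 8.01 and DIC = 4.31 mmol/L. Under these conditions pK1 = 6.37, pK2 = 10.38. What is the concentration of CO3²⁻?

[CO3²⁻] = 17.9 μmol/L

α₂ = 1 / (1 + [H⁺]/K2 + [H⁺]²/(K1K2)) = 1 / (1 + 10^+2.37 + 10^+0.73)
   = 1 / (1 + 234.42 + 5.3703) = 1/240.79 = 0.004153
[CO3²⁻] = α₂ × DIC = 0.004153 × 4.31 = 0.0179 mmol/L = 17.9 μmol/L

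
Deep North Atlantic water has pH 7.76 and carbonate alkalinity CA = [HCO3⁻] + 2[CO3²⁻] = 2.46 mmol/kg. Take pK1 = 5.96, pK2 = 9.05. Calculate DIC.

CA = [HCO3⁻] + 2[CO3²⁻] = (α₁ + 2α₂)·DIC
At pH 7.76: [H⁺]/K1 = 10^-1.80 = 0.015849, K2/[H⁺] = 10^-1.29 = 0.051286
α₁ = 1/(1 + 0.015849 + 0.051286) = 1/1.0671 = 0.9371; α₂ = α₁·K2/[H⁺] = 0.04806
α₁ + 2α₂ = 1.0332
DIC = CA / (α₁ + 2α₂) = 2.46 / 1.0332 = 2.38 mmol/kg

DIC = 2.38 mmol/kg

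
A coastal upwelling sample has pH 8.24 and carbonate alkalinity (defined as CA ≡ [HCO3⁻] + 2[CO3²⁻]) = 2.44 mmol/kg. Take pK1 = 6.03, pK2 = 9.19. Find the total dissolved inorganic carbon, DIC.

CA = [HCO3⁻] + 2[CO3²⁻] = (α₁ + 2α₂)·DIC
At pH 8.24: [H⁺]/K1 = 10^-2.21 = 0.0061660, K2/[H⁺] = 10^-0.95 = 0.11220
α₁ = 1/(1 + 0.0061660 + 0.11220) = 1/1.1184 = 0.8942; α₂ = α₁·K2/[H⁺] = 0.1003
α₁ + 2α₂ = 1.0948
DIC = CA / (α₁ + 2α₂) = 2.44 / 1.0948 = 2.23 mmol/kg

DIC = 2.23 mmol/kg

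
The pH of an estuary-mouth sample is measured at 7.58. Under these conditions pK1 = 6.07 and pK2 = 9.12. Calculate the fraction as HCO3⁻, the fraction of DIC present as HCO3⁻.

α₁ = 0.944

α₁ = 1 / (1 + [H⁺]/K1 + K2/[H⁺]) = 1 / (1 + 10^-1.51 + 10^-1.54)
   = 1 / (1 + 0.030903 + 0.028840) = 1/1.0597 = 0.9436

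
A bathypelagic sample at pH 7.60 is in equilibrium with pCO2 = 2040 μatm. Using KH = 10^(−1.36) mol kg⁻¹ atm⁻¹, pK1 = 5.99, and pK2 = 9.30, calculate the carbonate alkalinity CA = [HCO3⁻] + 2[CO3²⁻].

[CO2*] = KH · pCO2 = 10^(−1.36) × 2040×10^-6 = 8.905×10^-5 mol/kg
α₀ = 1/(1 + K1/[H⁺] + K1K2/[H⁺]²) = 1/(1 + 10^+1.61 + 10^-0.09) = 0.02350
DIC = [CO2*]/α₀ = 8.905×10^-5 / 0.02350 = 3.789 mmol/kg
CA = (α₁ + 2α₂)·DIC = (0.9574 + 2×0.01910) × 3.789 = 3.77 mmol/kg

CA = 3.77 mmol/kg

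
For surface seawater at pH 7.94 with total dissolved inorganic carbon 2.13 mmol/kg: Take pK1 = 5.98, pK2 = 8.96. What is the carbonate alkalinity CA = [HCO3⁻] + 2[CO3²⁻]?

CA = 2.29 mmol/kg

CA = [HCO3⁻] + 2[CO3²⁻] = (α₁ + 2α₂)·DIC
At pH 7.94: [H⁺]/K1 = 10^-1.96 = 0.010965, K2/[H⁺] = 10^-1.02 = 0.095499
α₁ = 1/(1 + 0.010965 + 0.095499) = 1/1.1065 = 0.9038; α₂ = α₁·K2/[H⁺] = 0.08631
α₁ + 2α₂ = 1.0764
CA = 1.0764 × 2.13 = 2.29 mmol/kg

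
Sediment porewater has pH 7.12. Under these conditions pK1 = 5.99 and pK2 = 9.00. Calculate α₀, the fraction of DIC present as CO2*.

α₀ = 1 / (1 + K1/[H⁺] + K1K2/[H⁺]²) = 1 / (1 + 10^+1.13 + 10^-0.75)
   = 1 / (1 + 13.490 + 0.17783) = 1/14.667 = 0.06818

α₀ = 0.0682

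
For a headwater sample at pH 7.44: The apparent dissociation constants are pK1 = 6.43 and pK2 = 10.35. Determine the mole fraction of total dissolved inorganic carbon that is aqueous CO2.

α₀ = 0.0889

α₀ = 1 / (1 + K1/[H⁺] + K1K2/[H⁺]²) = 1 / (1 + 10^+1.01 + 10^-1.90)
   = 1 / (1 + 10.233 + 0.012589) = 1/11.246 = 0.08892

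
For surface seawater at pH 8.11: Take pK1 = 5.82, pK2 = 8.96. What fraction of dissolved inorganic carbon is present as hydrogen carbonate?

α₁ = 0.872

α₁ = 1 / (1 + [H⁺]/K1 + K2/[H⁺]) = 1 / (1 + 10^-2.29 + 10^-0.85)
   = 1 / (1 + 0.0051286 + 0.14125) = 1/1.1464 = 0.8723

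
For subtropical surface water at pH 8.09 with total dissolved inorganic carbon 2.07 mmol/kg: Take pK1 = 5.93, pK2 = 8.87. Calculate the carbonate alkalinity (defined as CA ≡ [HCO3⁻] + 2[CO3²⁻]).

CA = [HCO3⁻] + 2[CO3²⁻] = (α₁ + 2α₂)·DIC
At pH 8.09: [H⁺]/K1 = 10^-2.16 = 0.0069183, K2/[H⁺] = 10^-0.78 = 0.16596
α₁ = 1/(1 + 0.0069183 + 0.16596) = 1/1.1729 = 0.8526; α₂ = α₁·K2/[H⁺] = 0.1415
α₁ + 2α₂ = 1.1356
CA = 1.1356 × 2.07 = 2.35 mmol/kg

CA = 2.35 mmol/kg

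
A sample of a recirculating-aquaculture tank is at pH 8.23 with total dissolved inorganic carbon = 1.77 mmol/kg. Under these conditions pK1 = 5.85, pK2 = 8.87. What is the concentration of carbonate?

α₂ = 1 / (1 + [H⁺]/K2 + [H⁺]²/(K1K2)) = 1 / (1 + 10^+0.64 + 10^-1.74)
   = 1 / (1 + 4.3652 + 0.018197) = 1/5.3834 = 0.1858
[CO3²⁻] = α₂ × DIC = 0.1858 × 1.77 = 0.329 mmol/kg

[CO3²⁻] = 0.329 mmol/kg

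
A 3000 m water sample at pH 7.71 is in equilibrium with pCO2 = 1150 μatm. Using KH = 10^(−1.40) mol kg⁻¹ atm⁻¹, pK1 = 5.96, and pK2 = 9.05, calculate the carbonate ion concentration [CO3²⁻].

[CO2*] = KH · pCO2 = 10^(−1.40) × 1150×10^-6 = 4.578×10^-5 mol/kg
α₀ = 1/(1 + K1/[H⁺] + K1K2/[H⁺]²) = 1/(1 + 10^+1.75 + 10^+0.41) = 0.01672
DIC = [CO2*]/α₀ = 4.578×10^-5 / 0.01672 = 2.738 mmol/kg
[CO3²⁻] = α₂·DIC; α₂ = 0.04298, so [CO3²⁻] = 0.04298 × 2.738 = 0.118 mmol/kg

[CO3²⁻] = 0.118 mmol/kg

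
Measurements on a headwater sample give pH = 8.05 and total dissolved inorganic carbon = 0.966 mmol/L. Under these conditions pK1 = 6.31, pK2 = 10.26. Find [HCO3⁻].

[HCO3⁻] = 0.943 mmol/L

α₁ = 1 / (1 + [H⁺]/K1 + K2/[H⁺]) = 1 / (1 + 10^-1.74 + 10^-2.21)
   = 1 / (1 + 0.018197 + 0.0061660) = 1/1.0244 = 0.9762
[HCO3⁻] = α₁ × DIC = 0.9762 × 0.966 = 0.943 mmol/L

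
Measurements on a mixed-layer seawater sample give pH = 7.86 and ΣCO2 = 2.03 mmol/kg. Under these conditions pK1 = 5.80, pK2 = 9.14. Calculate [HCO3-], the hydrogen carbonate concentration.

[HCO3⁻] = 1.91 mmol/kg

α₁ = 1 / (1 + [H⁺]/K1 + K2/[H⁺]) = 1 / (1 + 10^-2.06 + 10^-1.28)
   = 1 / (1 + 0.0087096 + 0.052481) = 1/1.0612 = 0.9423
[HCO3⁻] = α₁ × DIC = 0.9423 × 2.03 = 1.91 mmol/kg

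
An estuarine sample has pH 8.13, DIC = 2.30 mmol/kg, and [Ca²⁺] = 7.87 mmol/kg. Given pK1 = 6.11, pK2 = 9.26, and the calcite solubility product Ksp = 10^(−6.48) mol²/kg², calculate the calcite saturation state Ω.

Ω = 3.74

α₂ = 1 / (1 + [H⁺]/K2 + [H⁺]²/(K1K2)) = 1 / (1 + 10^+1.13 + 10^-0.89)
   = 1 / (1 + 13.490 + 0.12882) = 1/14.618 = 0.06841
[CO3²⁻] = α₂ × DIC = 0.06841 × 2.30 = 0.1573 mmol/kg
Ksp = 10^(−6.48) = 3.311×10^-7
Ω = [Ca²⁺][CO3²⁻]/Ksp = (7.87×10^-3)(1.573×10^-4) / 3.311×10^-7 = 3.74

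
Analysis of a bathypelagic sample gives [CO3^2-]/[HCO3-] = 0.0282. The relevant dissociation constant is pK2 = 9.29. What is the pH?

From K2 = [H⁺][CO3^2-]/[HCO3-]:  pH = pK2 + log₁₀([CO3^2-]/[HCO3-])
log₁₀(0.0282) = -1.550
pH = 9.29 + (-1.550) = 7.74

pH = 7.74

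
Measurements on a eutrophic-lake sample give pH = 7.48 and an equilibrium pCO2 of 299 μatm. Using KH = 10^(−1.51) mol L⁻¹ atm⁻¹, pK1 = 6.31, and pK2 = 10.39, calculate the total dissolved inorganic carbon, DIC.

DIC = 0.146 mmol/L

[CO2*] = KH · pCO2 = 10^(−1.51) × 299×10^-6 = 9.240×10^-6 mol/L
α₀ = 1/(1 + K1/[H⁺] + K1K2/[H⁺]²) = 1/(1 + 10^+1.17 + 10^-1.74) = 0.06325
DIC = [CO2*]/α₀ = 9.240×10^-6 / 0.06325 = 0.146 mmol/L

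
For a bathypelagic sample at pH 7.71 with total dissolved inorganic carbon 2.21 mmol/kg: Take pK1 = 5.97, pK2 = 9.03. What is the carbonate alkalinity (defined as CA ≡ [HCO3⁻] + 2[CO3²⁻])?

CA = [HCO3⁻] + 2[CO3²⁻] = (α₁ + 2α₂)·DIC
At pH 7.71: [H⁺]/K1 = 10^-1.74 = 0.018197, K2/[H⁺] = 10^-1.32 = 0.047863
α₁ = 1/(1 + 0.018197 + 0.047863) = 1/1.0661 = 0.9380; α₂ = α₁·K2/[H⁺] = 0.04490
α₁ + 2α₂ = 1.0278
CA = 1.0278 × 2.21 = 2.27 mmol/kg

CA = 2.27 mmol/kg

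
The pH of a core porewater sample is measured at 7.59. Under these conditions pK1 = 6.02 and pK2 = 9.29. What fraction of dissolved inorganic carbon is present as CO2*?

α₀ = 1 / (1 + K1/[H⁺] + K1K2/[H⁺]²) = 1 / (1 + 10^+1.57 + 10^-0.13)
   = 1 / (1 + 37.154 + 0.74131) = 1/38.895 = 0.02571

α₀ = 0.0257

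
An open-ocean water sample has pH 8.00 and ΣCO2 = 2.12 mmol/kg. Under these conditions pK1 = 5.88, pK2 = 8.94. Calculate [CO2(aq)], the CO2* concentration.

[CO2*] = 14.3 μmol/kg

α₀ = 1 / (1 + K1/[H⁺] + K1K2/[H⁺]²) = 1 / (1 + 10^+2.12 + 10^+1.18)
   = 1 / (1 + 131.83 + 15.136) = 1/147.96 = 0.006759
[CO2*] = α₀ × DIC = 0.006759 × 2.12 = 0.0143 mmol/kg = 14.3 μmol/kg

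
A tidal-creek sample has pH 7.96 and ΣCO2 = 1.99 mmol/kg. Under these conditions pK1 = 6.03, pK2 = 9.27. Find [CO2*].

[CO2*] = 0.0220 mmol/kg

α₀ = 1 / (1 + K1/[H⁺] + K1K2/[H⁺]²) = 1 / (1 + 10^+1.93 + 10^+0.62)
   = 1 / (1 + 85.114 + 4.1687) = 1/90.282 = 0.01108
[CO2*] = α₀ × DIC = 0.01108 × 1.99 = 0.0220 mmol/kg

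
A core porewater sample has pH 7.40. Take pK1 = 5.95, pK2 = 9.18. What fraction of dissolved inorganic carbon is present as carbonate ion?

α₂ = 1 / (1 + [H⁺]/K2 + [H⁺]²/(K1K2)) = 1 / (1 + 10^+1.78 + 10^+0.33)
   = 1 / (1 + 60.256 + 2.1380) = 1/63.394 = 0.01577

α₂ = 0.0158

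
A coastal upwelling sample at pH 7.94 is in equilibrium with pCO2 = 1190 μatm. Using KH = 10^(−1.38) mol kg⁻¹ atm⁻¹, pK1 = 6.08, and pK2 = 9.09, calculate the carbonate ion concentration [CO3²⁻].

[CO3²⁻] = 0.254 mmol/kg

[CO2*] = KH · pCO2 = 10^(−1.38) × 1190×10^-6 = 4.961×10^-5 mol/kg
α₀ = 1/(1 + K1/[H⁺] + K1K2/[H⁺]²) = 1/(1 + 10^+1.86 + 10^+0.71) = 0.01273
DIC = [CO2*]/α₀ = 4.961×10^-5 / 0.01273 = 3.898 mmol/kg
[CO3²⁻] = α₂·DIC; α₂ = 0.06527, so [CO3²⁻] = 0.06527 × 3.898 = 0.254 mmol/kg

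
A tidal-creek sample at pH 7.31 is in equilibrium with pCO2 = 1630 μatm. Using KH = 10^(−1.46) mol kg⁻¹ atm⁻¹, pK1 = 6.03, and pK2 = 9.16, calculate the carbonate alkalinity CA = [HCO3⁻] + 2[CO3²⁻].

CA = 1.11 mmol/kg

[CO2*] = KH · pCO2 = 10^(−1.46) × 1630×10^-6 = 5.652×10^-5 mol/kg
α₀ = 1/(1 + K1/[H⁺] + K1K2/[H⁺]²) = 1/(1 + 10^+1.28 + 10^-0.57) = 0.04920
DIC = [CO2*]/α₀ = 5.652×10^-5 / 0.04920 = 1.149 mmol/kg
CA = (α₁ + 2α₂)·DIC = (0.9376 + 2×0.01324) × 1.149 = 1.11 mmol/kg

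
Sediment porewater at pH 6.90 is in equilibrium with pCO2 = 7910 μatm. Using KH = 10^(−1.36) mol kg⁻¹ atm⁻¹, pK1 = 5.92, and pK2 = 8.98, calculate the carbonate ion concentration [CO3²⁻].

[CO3²⁻] = 0.0274 mmol/kg

[CO2*] = KH · pCO2 = 10^(−1.36) × 7910×10^-6 = 3.453×10^-4 mol/kg
α₀ = 1/(1 + K1/[H⁺] + K1K2/[H⁺]²) = 1/(1 + 10^+0.98 + 10^-1.10) = 0.09408
DIC = [CO2*]/α₀ = 3.453×10^-4 / 0.09408 = 3.670 mmol/kg
[CO3²⁻] = α₂·DIC; α₂ = 0.007473, so [CO3²⁻] = 0.007473 × 3.670 = 0.0274 mmol/kg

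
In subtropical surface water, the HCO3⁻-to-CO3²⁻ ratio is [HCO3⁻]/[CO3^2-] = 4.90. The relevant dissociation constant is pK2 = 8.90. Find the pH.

pH = 8.21

From K2 = [H⁺][CO3^2-]/[HCO3⁻]:  pH = pK2 − log₁₀([HCO3⁻]/[CO3^2-])
log₁₀(4.90) = +0.690
pH = 8.90 − (+0.690) = 8.21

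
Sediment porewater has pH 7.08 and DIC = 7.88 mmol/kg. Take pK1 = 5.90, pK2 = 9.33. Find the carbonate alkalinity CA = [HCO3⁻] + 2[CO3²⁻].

CA = [HCO3⁻] + 2[CO3²⁻] = (α₁ + 2α₂)·DIC
At pH 7.08: [H⁺]/K1 = 10^-1.18 = 0.066069, K2/[H⁺] = 10^-2.25 = 0.0056234
α₁ = 1/(1 + 0.066069 + 0.0056234) = 1/1.0717 = 0.9331; α₂ = α₁·K2/[H⁺] = 0.005247
α₁ + 2α₂ = 0.9436
CA = 0.9436 × 7.88 = 7.44 mmol/kg

CA = 7.44 mmol/kg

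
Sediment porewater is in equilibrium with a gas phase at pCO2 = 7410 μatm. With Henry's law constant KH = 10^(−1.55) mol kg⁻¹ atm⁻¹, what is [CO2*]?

[CO2*] = 209 μmol/kg

KH = 10^(−1.55) = 2.818×10^-2 mol kg⁻¹ atm⁻¹
[CO2*] = KH · pCO2 = 2.818×10^-2 × 7410×10^-6 atm = 2.09×10^-4 mol/kg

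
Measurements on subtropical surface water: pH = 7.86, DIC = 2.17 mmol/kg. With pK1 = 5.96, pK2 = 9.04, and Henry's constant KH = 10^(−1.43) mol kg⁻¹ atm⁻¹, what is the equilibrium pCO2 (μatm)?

pCO2 = 682 μatm

α₀ = 1 / (1 + K1/[H⁺] + K1K2/[H⁺]²) = 1 / (1 + 10^+1.90 + 10^+0.72)
   = 1 / (1 + 79.433 + 5.2481) = 1/85.681 = 0.01167
[CO2*] = α₀ × DIC = 0.01167 × 2.17 = 0.02533 mmol/kg
pCO2 = [CO2*]/KH = 2.533×10^-5 / 3.715×10^-2 = 682 μatm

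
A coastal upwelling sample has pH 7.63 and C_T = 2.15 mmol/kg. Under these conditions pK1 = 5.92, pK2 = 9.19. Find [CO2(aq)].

α₀ = 1 / (1 + K1/[H⁺] + K1K2/[H⁺]²) = 1 / (1 + 10^+1.71 + 10^+0.15)
   = 1 / (1 + 51.286 + 1.4125) = 1/53.699 = 0.01862
[CO2*] = α₀ × DIC = 0.01862 × 2.15 = 0.0400 mmol/kg

[CO2*] = 0.0400 mmol/kg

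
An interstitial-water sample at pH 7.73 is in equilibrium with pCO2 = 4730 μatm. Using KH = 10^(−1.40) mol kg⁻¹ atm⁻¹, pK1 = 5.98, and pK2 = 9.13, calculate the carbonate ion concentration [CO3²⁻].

[CO2*] = KH · pCO2 = 10^(−1.40) × 4730×10^-6 = 1.883×10^-4 mol/kg
α₀ = 1/(1 + K1/[H⁺] + K1K2/[H⁺]²) = 1/(1 + 10^+1.75 + 10^+0.35) = 0.01681
DIC = [CO2*]/α₀ = 1.883×10^-4 / 0.01681 = 11.20 mmol/kg
[CO3²⁻] = α₂·DIC; α₂ = 0.03764, so [CO3²⁻] = 0.03764 × 11.20 = 0.422 mmol/kg

[CO3²⁻] = 0.422 mmol/kg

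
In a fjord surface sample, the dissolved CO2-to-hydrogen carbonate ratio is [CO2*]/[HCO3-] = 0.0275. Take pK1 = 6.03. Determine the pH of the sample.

pH = 7.59

From K1 = [H⁺][HCO3-]/[CO2*]:  pH = pK1 − log₁₀([CO2*]/[HCO3-])
log₁₀(0.0275) = -1.561
pH = 6.03 − (-1.561) = 7.59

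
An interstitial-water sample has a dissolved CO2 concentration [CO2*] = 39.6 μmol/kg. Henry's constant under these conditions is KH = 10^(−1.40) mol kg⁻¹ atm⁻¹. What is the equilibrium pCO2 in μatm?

KH = 10^(−1.40) = 3.981×10^-2 mol kg⁻¹ atm⁻¹
pCO2 = [CO2*]/KH = 39.6×10^-6 / 3.981×10^-2 = 9.95×10^-4 atm = 995 μatm

pCO2 = 995 μatm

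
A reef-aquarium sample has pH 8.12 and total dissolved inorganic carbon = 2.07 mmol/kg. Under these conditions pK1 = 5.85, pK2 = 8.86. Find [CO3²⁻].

α₂ = 1 / (1 + [H⁺]/K2 + [H⁺]²/(K1K2)) = 1 / (1 + 10^+0.74 + 10^-1.53)
   = 1 / (1 + 5.4954 + 0.029512) = 1/6.5249 = 0.1533
[CO3²⁻] = α₂ × DIC = 0.1533 × 2.07 = 0.317 mmol/kg

[CO3²⁻] = 0.317 mmol/kg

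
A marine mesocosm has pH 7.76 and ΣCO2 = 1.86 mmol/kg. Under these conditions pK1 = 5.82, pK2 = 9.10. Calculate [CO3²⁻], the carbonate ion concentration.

α₂ = 1 / (1 + [H⁺]/K2 + [H⁺]²/(K1K2)) = 1 / (1 + 10^+1.34 + 10^-0.60)
   = 1 / (1 + 21.878 + 0.25119) = 1/23.129 = 0.04324
[CO3²⁻] = α₂ × DIC = 0.04324 × 1.86 = 0.0804 mmol/kg

[CO3²⁻] = 0.0804 mmol/kg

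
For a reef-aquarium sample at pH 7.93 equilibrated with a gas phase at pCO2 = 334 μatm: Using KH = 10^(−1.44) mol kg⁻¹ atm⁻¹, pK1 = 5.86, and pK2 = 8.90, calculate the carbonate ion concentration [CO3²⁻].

[CO3²⁻] = 0.153 mmol/kg

[CO2*] = KH · pCO2 = 10^(−1.44) × 334×10^-6 = 1.213×10^-5 mol/kg
α₀ = 1/(1 + K1/[H⁺] + K1K2/[H⁺]²) = 1/(1 + 10^+2.07 + 10^+1.10) = 0.007629
DIC = [CO2*]/α₀ = 1.213×10^-5 / 0.007629 = 1.590 mmol/kg
[CO3²⁻] = α₂·DIC; α₂ = 0.09604, so [CO3²⁻] = 0.09604 × 1.590 = 0.153 mmol/kg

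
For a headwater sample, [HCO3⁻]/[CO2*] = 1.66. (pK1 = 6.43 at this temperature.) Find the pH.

From K1 = [H⁺][HCO3⁻]/[CO2*]:  pH = pK1 + log₁₀([HCO3⁻]/[CO2*])
log₁₀(1.66) = +0.220
pH = 6.43 + (+0.220) = 6.65

pH = 6.65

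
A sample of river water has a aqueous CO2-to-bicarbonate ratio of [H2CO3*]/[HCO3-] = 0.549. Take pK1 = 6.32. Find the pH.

pH = 6.58

From K1 = [H⁺][HCO3-]/[H2CO3*]:  pH = pK1 − log₁₀([H2CO3*]/[HCO3-])
log₁₀(0.549) = -0.260
pH = 6.32 − (-0.260) = 6.58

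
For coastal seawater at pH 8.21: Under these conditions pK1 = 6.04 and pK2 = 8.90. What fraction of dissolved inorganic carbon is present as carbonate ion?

α₂ = 1 / (1 + [H⁺]/K2 + [H⁺]²/(K1K2)) = 1 / (1 + 10^+0.69 + 10^-1.48)
   = 1 / (1 + 4.8978 + 0.033113) = 1/5.9309 = 0.1686

α₂ = 0.169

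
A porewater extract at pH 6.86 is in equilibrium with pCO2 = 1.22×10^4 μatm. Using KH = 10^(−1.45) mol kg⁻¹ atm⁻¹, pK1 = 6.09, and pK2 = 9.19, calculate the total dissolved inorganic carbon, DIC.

[CO2*] = KH · pCO2 = 10^(−1.45) × 1.22×10^4×10^-6 = 4.329×10^-4 mol/kg
α₀ = 1/(1 + K1/[H⁺] + K1K2/[H⁺]²) = 1/(1 + 10^+0.77 + 10^-1.56) = 0.1446
DIC = [CO2*]/α₀ = 4.329×10^-4 / 0.1446 = 2.99 mmol/kg

DIC = 2.99 mmol/kg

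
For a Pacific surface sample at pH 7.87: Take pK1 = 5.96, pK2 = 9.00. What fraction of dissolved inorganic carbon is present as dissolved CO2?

α₀ = 0.0113

α₀ = 1 / (1 + K1/[H⁺] + K1K2/[H⁺]²) = 1 / (1 + 10^+1.91 + 10^+0.78)
   = 1 / (1 + 81.283 + 6.0256) = 1/88.309 = 0.01132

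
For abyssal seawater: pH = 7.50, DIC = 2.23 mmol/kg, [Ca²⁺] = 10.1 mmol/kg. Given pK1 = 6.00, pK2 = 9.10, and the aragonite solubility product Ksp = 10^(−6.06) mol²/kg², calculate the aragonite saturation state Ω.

Ω = 0.615

α₂ = 1 / (1 + [H⁺]/K2 + [H⁺]²/(K1K2)) = 1 / (1 + 10^+1.60 + 10^+0.10)
   = 1 / (1 + 39.811 + 1.2589) = 1/42.070 = 0.02377
[CO3²⁻] = α₂ × DIC = 0.02377 × 2.23 = 0.05301 mmol/kg
Ksp = 10^(−6.06) = 8.710×10^-7
Ω = [Ca²⁺][CO3²⁻]/Ksp = (10.1×10^-3)(5.301×10^-5) / 8.710×10^-7 = 0.615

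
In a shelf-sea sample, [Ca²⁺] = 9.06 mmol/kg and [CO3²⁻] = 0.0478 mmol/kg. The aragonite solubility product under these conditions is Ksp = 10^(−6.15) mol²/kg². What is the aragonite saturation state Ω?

Ω = 0.612

Ksp = 10^(−6.15) = 7.079×10^-7
Ω = [Ca²⁺][CO3²⁻]/Ksp = (9.06×10^-3)(0.0478×10^-3) / 7.079×10^-7 = 0.612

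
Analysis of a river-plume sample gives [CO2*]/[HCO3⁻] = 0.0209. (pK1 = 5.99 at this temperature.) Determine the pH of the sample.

From K1 = [H⁺][HCO3⁻]/[CO2*]:  pH = pK1 − log₁₀([CO2*]/[HCO3⁻])
log₁₀(0.0209) = -1.680
pH = 5.99 − (-1.680) = 7.67

pH = 7.67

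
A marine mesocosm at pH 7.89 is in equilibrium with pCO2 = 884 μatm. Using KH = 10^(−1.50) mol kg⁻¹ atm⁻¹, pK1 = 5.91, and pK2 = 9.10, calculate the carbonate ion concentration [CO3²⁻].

[CO2*] = KH · pCO2 = 10^(−1.50) × 884×10^-6 = 2.795×10^-5 mol/kg
α₀ = 1/(1 + K1/[H⁺] + K1K2/[H⁺]²) = 1/(1 + 10^+1.98 + 10^+0.77) = 0.009767
DIC = [CO2*]/α₀ = 2.795×10^-5 / 0.009767 = 2.862 mmol/kg
[CO3²⁻] = α₂·DIC; α₂ = 0.05751, so [CO3²⁻] = 0.05751 × 2.862 = 0.165 mmol/kg

[CO3²⁻] = 0.165 mmol/kg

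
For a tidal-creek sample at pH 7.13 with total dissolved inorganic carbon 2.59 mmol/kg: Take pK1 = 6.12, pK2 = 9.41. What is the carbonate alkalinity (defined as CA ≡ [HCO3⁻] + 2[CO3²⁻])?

CA = [HCO3⁻] + 2[CO3²⁻] = (α₁ + 2α₂)·DIC
At pH 7.13: [H⁺]/K1 = 10^-1.01 = 0.097724, K2/[H⁺] = 10^-2.28 = 0.0052481
α₁ = 1/(1 + 0.097724 + 0.0052481) = 1/1.1030 = 0.9066; α₂ = α₁·K2/[H⁺] = 0.004758
α₁ + 2α₂ = 0.9162
CA = 0.9162 × 2.59 = 2.37 mmol/kg

CA = 2.37 mmol/kg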